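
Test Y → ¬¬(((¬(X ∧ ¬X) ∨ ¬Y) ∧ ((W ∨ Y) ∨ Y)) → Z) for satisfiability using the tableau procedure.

Satisfiable

Initial set: {(Y → ¬¬(((¬(X ∧ ¬X) ∨ ¬Y) ∧ ((W ∨ Y) ∨ Y)) → Z))}.
(Y → ¬¬(((¬(X ∧ ¬X) ∨ ¬Y) ∧ ((W ∨ Y) ∨ Y)) → Z)): β-rule — branch into ¬Y  //  ¬¬(((¬(X ∧ ¬X) ∨ ¬Y) ∧ ((W ∨ Y) ∨ Y)) → Z).
  branch 1 (add ¬Y):
    ○ open, literals {Y=false}.
  branch 2 (add ¬¬(((¬(X ∧ ¬X) ∨ ¬Y) ∧ ((W ∨ Y) ∨ Y)) → Z)):
    ¬¬(((¬(X ∧ ¬X) ∨ ¬Y) ∧ ((W ∨ Y) ∨ Y)) → Z): drop double negation, giving (((¬(X ∧ ¬X) ∨ ¬Y) ∧ ((W ∨ Y) ∨ Y)) → Z).
    (((¬(X ∧ ¬X) ∨ ¬Y) ∧ ((W ∨ Y) ∨ Y)) → Z): β-rule — branch into ¬((¬(X ∧ ¬X) ∨ ¬Y) ∧ ((W ∨ Y) ∨ Y))  //  Z.
      branch 2.1 (add ¬((¬(X ∧ ¬X) ∨ ¬Y) ∧ ((W ∨ Y) ∨ Y))):
        ¬((¬(X ∧ ¬X) ∨ ¬Y) ∧ ((W ∨ Y) ∨ Y)): β-rule — branch into ¬(¬(X ∧ ¬X) ∨ ¬Y)  //  ¬((W ∨ Y) ∨ Y).
          branch 2.1.1 (add ¬(¬(X ∧ ¬X) ∨ ¬Y)):
            ¬(¬(X ∧ ¬X) ∨ ¬Y): α-rule — add ¬¬(X ∧ ¬X), ¬¬Y.
            ¬¬(X ∧ ¬X): α-rule — add X, ¬X.
            × closes — contains both X and ¬X.
          branch 2.1.2 (add ¬((W ∨ Y) ∨ Y)):
            ¬((W ∨ Y) ∨ Y): α-rule — add ¬(W ∨ Y), ¬Y.
            ¬(W ∨ Y): α-rule — add ¬W, ¬Y.
            ○ open, literals {W=false, Y=false}.
      branch 2.2 (add Z):
        ○ open, literals {Z=true}.
1 branch closed, 3 open.
An open branch gives a satisfying assignment: Y=false.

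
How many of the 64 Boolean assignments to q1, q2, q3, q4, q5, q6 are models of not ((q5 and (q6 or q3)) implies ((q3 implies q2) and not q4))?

Initial set: {not ((q5 and (q6 or q3)) implies ((q3 implies q2) and not q4))}.
not ((q5 and (q6 or q3)) implies ((q3 implies q2) and not q4)): α-rule — add (q5 and (q6 or q3)), not ((q3 implies q2) and not q4).
(q5 and (q6 or q3)): α-rule — add q5, (q6 or q3).
not ((q3 implies q2) and not q4): β-rule — branch into not (q3 implies q2)  //  not not q4.
  branch 1 (add not (q3 implies q2)):
    not (q3 implies q2): α-rule — add q3, not q2.
    (q6 or q3): β-rule — branch into q6  //  q3.
      branch 1.1 (add q6):
        ○ open, literals {q2=F, q3=T, q5=T, q6=T}.
      branch 1.2 (add q3):
        ○ open, literals {q2=F, q3=T, q5=T}.
  branch 2 (add not not q4):
    (q6 or q3): β-rule — branch into q6  //  q3.
      branch 2.1 (add q6):
        ○ open, literals {q4=T, q5=T, q6=T}.
      branch 2.2 (add q3):
        ○ open, literals {q3=T, q4=T, q5=T}.
0 branches closed, 4 open.
Each open branch fixes some atoms; the unmentioned ones are free. Counting distinct full assignments: branch {q2=F, q3=T, q5=T, q6=T} (q1, q4) contributes 4 new; branch {q2=F, q3=T, q5=T} (q1, q4, q6) contributes 4 new; branch {q4=T, q5=T, q6=T} (q1, q2, q3) contributes 6 new; branch {q3=T, q4=T, q5=T} (q1, q2, q6) contributes 2 new. Total: 16.

16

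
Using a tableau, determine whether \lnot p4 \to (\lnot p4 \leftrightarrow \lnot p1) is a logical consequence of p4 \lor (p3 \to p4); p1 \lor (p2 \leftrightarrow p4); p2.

No

Initial set: {(p4 \lor (p3 \to p4)); (p1 \lor (p2 \leftrightarrow p4)); p2; \lnot (\lnot p4 \to (\lnot p4 \leftrightarrow \lnot p1))}.
\lnot (\lnot p4 \to (\lnot p4 \leftrightarrow \lnot p1)): α-rule — add \lnot p4, \lnot (\lnot p4 \leftrightarrow \lnot p1).
(p4 \lor (p3 \to p4)): β-rule — branch into p4  //  (p3 \to p4).
  branch 1 (add p4):
    × closes — contains both p4 and \lnot p4.
  branch 2 (add (p3 \to p4)):
    (p1 \lor (p2 \leftrightarrow p4)): β-rule — branch into p1  //  (p2 \leftrightarrow p4).
      branch 2.1 (add p1):
        \lnot (\lnot p4 \leftrightarrow \lnot p1): β-rule — branch into \lnot p4, \lnot \lnot p1  //  \lnot \lnot p4, \lnot p1.
          branch 2.1.1 (add \lnot p4, \lnot \lnot p1):
            (p3 \to p4): β-rule — branch into \lnot p3  //  p4.
              branch 2.1.1.1 (add \lnot p3):
                ○ open, literals {p1=true, p2=true, p3=false, p4=false}.
              branch 2.1.1.2 (add p4):
                × closes — contains both p4 and \lnot p4.
          branch 2.1.2 (add \lnot \lnot p4, \lnot p1):
            × closes — contains both p4 and \lnot p4.
      branch 2.2 (add (p2 \leftrightarrow p4)):
        \lnot (\lnot p4 \leftrightarrow \lnot p1): β-rule — branch into \lnot p4, \lnot \lnot p1  //  \lnot \lnot p4, \lnot p1.
          branch 2.2.1 (add \lnot p4, \lnot \lnot p1):
            (p3 \to p4): β-rule — branch into \lnot p3  //  p4.
              branch 2.2.1.1 (add \lnot p3):
                (p2 \leftrightarrow p4): β-rule — branch into p2, p4  //  \lnot p2, \lnot p4.
                  branch 2.2.1.1.1 (add p2, p4):
                    × closes — contains both p4 and \lnot p4.
                  branch 2.2.1.1.2 (add \lnot p2, \lnot p4):
                    × closes — contains both p2 and \lnot p2.
              branch 2.2.1.2 (add p4):
                × closes — contains both p4 and \lnot p4.
          branch 2.2.2 (add \lnot \lnot p4, \lnot p1):
            × closes — contains both p4 and \lnot p4.
7 branches closed, 1 open.
An open branch gives a countermodel: p1=true, p2=true, p3=false, p4=false (unmentioned atoms arbitrary); the premises hold there but the conclusion fails.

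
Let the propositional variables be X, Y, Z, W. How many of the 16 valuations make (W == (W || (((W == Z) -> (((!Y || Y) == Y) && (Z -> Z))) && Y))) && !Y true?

8

Initial set: {((W == (W || (((W == Z) -> (((!Y || Y) == Y) && (Z -> Z))) && Y))) && !Y)}.
((W == (W || (((W == Z) -> (((!Y || Y) == Y) && (Z -> Z))) && Y))) && !Y): α-rule — add (W == (W || (((W == Z) -> (((!Y || Y) == Y) && (Z -> Z))) && Y))), !Y.
(W == (W || (((W == Z) -> (((!Y || Y) == Y) && (Z -> Z))) && Y))): β-rule — branch into W, (W || (((W == Z) -> (((!Y || Y) == Y) && (Z -> Z))) && Y))  //  !W, !(W || (((W == Z) -> (((!Y || Y) == Y) && (Z -> Z))) && Y)).
  branch 1 (add W, (W || (((W == Z) -> (((!Y || Y) == Y) && (Z -> Z))) && Y))):
    (W || (((W == Z) -> (((!Y || Y) == Y) && (Z -> Z))) && Y)): β-rule — branch into W  //  (((W == Z) -> (((!Y || Y) == Y) && (Z -> Z))) && Y).
      branch 1.1 (add W):
        ○ open, literals {W=T, Y=F}.
      branch 1.2 (add (((W == Z) -> (((!Y || Y) == Y) && (Z -> Z))) && Y)):
        (((W == Z) -> (((!Y || Y) == Y) && (Z -> Z))) && Y): α-rule — add ((W == Z) -> (((!Y || Y) == Y) && (Z -> Z))), Y.
        × closes — contains both Y and !Y.
  branch 2 (add !W, !(W || (((W == Z) -> (((!Y || Y) == Y) && (Z -> Z))) && Y))):
    !(W || (((W == Z) -> (((!Y || Y) == Y) && (Z -> Z))) && Y)): α-rule — add !W, !(((W == Z) -> (((!Y || Y) == Y) && (Z -> Z))) && Y).
    !(((W == Z) -> (((!Y || Y) == Y) && (Z -> Z))) && Y): β-rule — branch into !((W == Z) -> (((!Y || Y) == Y) && (Z -> Z)))  //  !Y.
      branch 2.1 (add !((W == Z) -> (((!Y || Y) == Y) && (Z -> Z)))):
        !((W == Z) -> (((!Y || Y) == Y) && (Z -> Z))): α-rule — add (W == Z), !(((!Y || Y) == Y) && (Z -> Z)).
        (W == Z): β-rule — branch into W, Z  //  !W, !Z.
          branch 2.1.1 (add W, Z):
            × closes — contains both W and !W.
          branch 2.1.2 (add !W, !Z):
            !(((!Y || Y) == Y) && (Z -> Z)): β-rule — branch into !((!Y || Y) == Y)  //  !(Z -> Z).
              branch 2.1.2.1 (add !((!Y || Y) == Y)):
                !((!Y || Y) == Y): β-rule — branch into (!Y || Y), !Y  //  !(!Y || Y), Y.
                  branch 2.1.2.1.1 (add (!Y || Y), !Y):
                    (!Y || Y): β-rule — branch into !Y  //  Y.
                      branch 2.1.2.1.1.1 (add !Y):
                        ○ open, literals {W=F, Y=F, Z=F}.
                      branch 2.1.2.1.1.2 (add Y):
                        × closes — contains both Y and !Y.
                  branch 2.1.2.1.2 (add !(!Y || Y), Y):
                    × closes — contains both Y and !Y.
              branch 2.1.2.2 (add !(Z -> Z)):
                !(Z -> Z): α-rule — add Z, !Z.
                × closes — contains both Z and !Z.
      branch 2.2 (add !Y):
        ○ open, literals {W=F, Y=F}.
5 branches closed, 3 open.
Each open branch fixes some atoms; the unmentioned ones are free. Counting distinct full assignments: branch {W=T, Y=F} (X, Z) contributes 4 new; branch {W=F, Y=F, Z=F} (X) contributes 2 new; branch {W=F, Y=F} (X, Z) contributes 2 new. Total: 8.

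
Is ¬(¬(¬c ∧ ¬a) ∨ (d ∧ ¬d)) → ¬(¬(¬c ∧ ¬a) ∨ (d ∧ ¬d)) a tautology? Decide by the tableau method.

Valid

Assume the negation and expand:
Initial set: {F (¬(¬(¬c ∧ ¬a) ∨ (d ∧ ¬d)) → ¬(¬(¬c ∧ ¬a) ∨ (d ∧ ¬d)))}.
F (¬(¬(¬c ∧ ¬a) ∨ (d ∧ ¬d)) → ¬(¬(¬c ∧ ¬a) ∨ (d ∧ ¬d))): α-rule — add T ¬(¬(¬c ∧ ¬a) ∨ (d ∧ ¬d)), F ¬(¬(¬c ∧ ¬a) ∨ (d ∧ ¬d)).
T ¬(¬(¬c ∧ ¬a) ∨ (d ∧ ¬d)): α-rule — add F ¬(¬c ∧ ¬a), F (d ∧ ¬d).
F ¬(¬c ∧ ¬a): α-rule — add T ¬c, T ¬a.
F ¬(¬(¬c ∧ ¬a) ∨ (d ∧ ¬d)): β-rule — branch into T ¬(¬c ∧ ¬a)  //  T (d ∧ ¬d).
  branch 1 (add T ¬(¬c ∧ ¬a)):
    F (d ∧ ¬d): β-rule — branch into F d  //  F ¬d.
      branch 1.1 (add F d):
        T ¬(¬c ∧ ¬a): β-rule — branch into F ¬c  //  F ¬a.
          branch 1.1.1 (add F ¬c):
            × closes — contains both c and ¬c.
          branch 1.1.2 (add F ¬a):
            × closes — contains both a and ¬a.
      branch 1.2 (add F ¬d):
        T ¬(¬c ∧ ¬a): β-rule — branch into F ¬c  //  F ¬a.
          branch 1.2.1 (add F ¬c):
            × closes — contains both c and ¬c.
          branch 1.2.2 (add F ¬a):
            × closes — contains both a and ¬a.
  branch 2 (add T (d ∧ ¬d)):
    T (d ∧ ¬d): α-rule — add T d, T ¬d.
    × closes — contains both d and ¬d.
All 5 branches close.
Every branch closed, so the negation is unsatisfiable and the formula is valid.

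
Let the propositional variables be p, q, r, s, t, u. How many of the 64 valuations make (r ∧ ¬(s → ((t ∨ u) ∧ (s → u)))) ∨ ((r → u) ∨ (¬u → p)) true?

60

Initial set: {((r ∧ ¬(s → ((t ∨ u) ∧ (s → u)))) ∨ ((r → u) ∨ (¬u → p)))}.
((r ∧ ¬(s → ((t ∨ u) ∧ (s → u)))) ∨ ((r → u) ∨ (¬u → p))): β-rule — branch into (r ∧ ¬(s → ((t ∨ u) ∧ (s → u))))  //  ((r → u) ∨ (¬u → p)).
  branch 1 (add (r ∧ ¬(s → ((t ∨ u) ∧ (s → u))))):
    (r ∧ ¬(s → ((t ∨ u) ∧ (s → u)))): α-rule — add r, ¬(s → ((t ∨ u) ∧ (s → u))).
    ¬(s → ((t ∨ u) ∧ (s → u))): α-rule — add s, ¬((t ∨ u) ∧ (s → u)).
    ¬((t ∨ u) ∧ (s → u)): β-rule — branch into ¬(t ∨ u)  //  ¬(s → u).
      branch 1.1 (add ¬(t ∨ u)):
        ¬(t ∨ u): α-rule — add ¬t, ¬u.
        ○ open, literals {r=T, s=T, t=F, u=F}.
      branch 1.2 (add ¬(s → u)):
        ¬(s → u): α-rule — add s, ¬u.
        ○ open, literals {r=T, s=T, u=F}.
  branch 2 (add ((r → u) ∨ (¬u → p))):
    ((r → u) ∨ (¬u → p)): β-rule — branch into (r → u)  //  (¬u → p).
      branch 2.1 (add (r → u)):
        (r → u): β-rule — branch into ¬r  //  u.
          branch 2.1.1 (add ¬r):
            ○ open, literals {r=F}.
          branch 2.1.2 (add u):
            ○ open, literals {u=T}.
      branch 2.2 (add (¬u → p)):
        (¬u → p): β-rule — branch into ¬¬u  //  p.
          branch 2.2.1 (add ¬¬u):
            ○ open, literals {u=T}.
          branch 2.2.2 (add p):
            ○ open, literals {p=T}.
0 branches closed, 6 open.
Each open branch fixes some atoms; the unmentioned ones are free. Counting distinct full assignments: branch {r=T, s=T, t=F, u=F} (p, q) contributes 4 new; branch {r=T, s=T, u=F} (p, q, t) contributes 4 new; branch {r=F} (p, q, s, t, u) contributes 32 new; branch {u=T} (p, q, r, s, t) contributes 16 new; branch {u=T} (p, q, r, s, t) contributes 0 new; branch {p=T} (q, r, s, t, u) contributes 4 new. Total: 60.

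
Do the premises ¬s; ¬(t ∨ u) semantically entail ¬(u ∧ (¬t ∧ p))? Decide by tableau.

Yes

Initial set: {¬s; ¬(t ∨ u); ¬¬(u ∧ (¬t ∧ p))}.
¬(t ∨ u): α-rule — add ¬t, ¬u.
¬¬(u ∧ (¬t ∧ p)): α-rule — add u, (¬t ∧ p).
× closes — contains both u and ¬u.
All 1 branch closes.
Every branch closed, so the premises entail the conclusion.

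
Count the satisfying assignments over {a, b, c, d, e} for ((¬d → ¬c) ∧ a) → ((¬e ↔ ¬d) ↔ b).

Initial set: {T (((¬d → ¬c) ∧ a) → ((¬e ↔ ¬d) ↔ b))}.
T (((¬d → ¬c) ∧ a) → ((¬e ↔ ¬d) ↔ b)): β-rule — branch into F ((¬d → ¬c) ∧ a)  //  T ((¬e ↔ ¬d) ↔ b).
  branch 1 (add F ((¬d → ¬c) ∧ a)):
    F ((¬d → ¬c) ∧ a): β-rule — branch into F (¬d → ¬c)  //  F a.
      branch 1.1 (add F (¬d → ¬c)):
        F (¬d → ¬c): α-rule — add T ¬d, F ¬c.
        ○ open, literals {c=true, d=false}.
      branch 1.2 (add F a):
        ○ open, literals {a=false}.
  branch 2 (add T ((¬e ↔ ¬d) ↔ b)):
    T ((¬e ↔ ¬d) ↔ b): β-rule — branch into T (¬e ↔ ¬d), T b  //  F (¬e ↔ ¬d), F b.
      branch 2.1 (add T (¬e ↔ ¬d), T b):
        T (¬e ↔ ¬d): β-rule — branch into T ¬e, T ¬d  //  F ¬e, F ¬d.
          branch 2.1.1 (add T ¬e, T ¬d):
            ○ open, literals {b=true, d=false, e=false}.
          branch 2.1.2 (add F ¬e, F ¬d):
            ○ open, literals {b=true, d=true, e=true}.
      branch 2.2 (add F (¬e ↔ ¬d), F b):
        F (¬e ↔ ¬d): β-rule — branch into T ¬e, F ¬d  //  F ¬e, T ¬d.
          branch 2.2.1 (add T ¬e, F ¬d):
            ○ open, literals {b=false, d=true, e=false}.
          branch 2.2.2 (add F ¬e, T ¬d):
            ○ open, literals {b=false, d=false, e=true}.
0 branches closed, 6 open.
Each open branch fixes some atoms; the unmentioned ones are free. Counting distinct full assignments: branch {c=true, d=false} (a, b, e) contributes 8 new; branch {a=false} (b, c, d, e) contributes 12 new; branch {b=true, d=false, e=false} (a, c) contributes 1 new; branch {b=true, d=true, e=true} (a, c) contributes 2 new; branch {b=false, d=true, e=false} (a, c) contributes 2 new; branch {b=false, d=false, e=true} (a, c) contributes 1 new. Total: 26.

26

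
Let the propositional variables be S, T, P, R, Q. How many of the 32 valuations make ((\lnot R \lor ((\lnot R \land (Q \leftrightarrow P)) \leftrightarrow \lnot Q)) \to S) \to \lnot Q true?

24

Initial set: {(((\lnot R \lor ((\lnot R \land (Q \leftrightarrow P)) \leftrightarrow \lnot Q)) \to S) \to \lnot Q)}.
(((\lnot R \lor ((\lnot R \land (Q \leftrightarrow P)) \leftrightarrow \lnot Q)) \to S) \to \lnot Q): β-rule — branch into \lnot ((\lnot R \lor ((\lnot R \land (Q \leftrightarrow P)) \leftrightarrow \lnot Q)) \to S)  //  \lnot Q.
  branch 1 (add \lnot ((\lnot R \lor ((\lnot R \land (Q \leftrightarrow P)) \leftrightarrow \lnot Q)) \to S)):
    \lnot ((\lnot R \lor ((\lnot R \land (Q \leftrightarrow P)) \leftrightarrow \lnot Q)) \to S): α-rule — add (\lnot R \lor ((\lnot R \land (Q \leftrightarrow P)) \leftrightarrow \lnot Q)), \lnot S.
    (\lnot R \lor ((\lnot R \land (Q \leftrightarrow P)) \leftrightarrow \lnot Q)): β-rule — branch into \lnot R  //  ((\lnot R \land (Q \leftrightarrow P)) \leftrightarrow \lnot Q).
      branch 1.1 (add \lnot R):
        ○ open, literals {R=F, S=F}.
      branch 1.2 (add ((\lnot R \land (Q \leftrightarrow P)) \leftrightarrow \lnot Q)):
        ((\lnot R \land (Q \leftrightarrow P)) \leftrightarrow \lnot Q): β-rule — branch into (\lnot R \land (Q \leftrightarrow P)), \lnot Q  //  \lnot (\lnot R \land (Q \leftrightarrow P)), \lnot \lnot Q.
          branch 1.2.1 (add (\lnot R \land (Q \leftrightarrow P)), \lnot Q):
            (\lnot R \land (Q \leftrightarrow P)): α-rule — add \lnot R, (Q \leftrightarrow P).
            (Q \leftrightarrow P): β-rule — branch into Q, P  //  \lnot Q, \lnot P.
              branch 1.2.1.1 (add Q, P):
                × closes — contains both Q and \lnot Q.
              branch 1.2.1.2 (add \lnot Q, \lnot P):
                ○ open, literals {P=F, Q=F, R=F, S=F}.
          branch 1.2.2 (add \lnot (\lnot R \land (Q \leftrightarrow P)), \lnot \lnot Q):
            \lnot (\lnot R \land (Q \leftrightarrow P)): β-rule — branch into \lnot \lnot R  //  \lnot (Q \leftrightarrow P).
              branch 1.2.2.1 (add \lnot \lnot R):
                ○ open, literals {Q=T, R=T, S=F}.
              branch 1.2.2.2 (add \lnot (Q \leftrightarrow P)):
                \lnot (Q \leftrightarrow P): β-rule — branch into Q, \lnot P  //  \lnot Q, P.
                  branch 1.2.2.2.1 (add Q, \lnot P):
                    ○ open, literals {P=F, Q=T, S=F}.
                  branch 1.2.2.2.2 (add \lnot Q, P):
                    × closes — contains both Q and \lnot Q.
  branch 2 (add \lnot Q):
    ○ open, literals {Q=F}.
2 branches closed, 5 open.
Each open branch fixes some atoms; the unmentioned ones are free. Counting distinct full assignments: branch {R=F, S=F} (T, P, Q) contributes 8 new; branch {P=F, Q=F, R=F, S=F} (T) contributes 0 new; branch {Q=T, R=T, S=F} (T, P) contributes 4 new; branch {P=F, Q=T, S=F} (T, R) contributes 0 new; branch {Q=F} (S, T, P, R) contributes 12 new. Total: 24.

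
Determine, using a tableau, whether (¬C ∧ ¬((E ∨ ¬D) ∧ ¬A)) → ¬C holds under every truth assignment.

Assume the negation and expand:
Initial set: {¬((¬C ∧ ¬((E ∨ ¬D) ∧ ¬A)) → ¬C)}.
¬((¬C ∧ ¬((E ∨ ¬D) ∧ ¬A)) → ¬C): α-rule — add (¬C ∧ ¬((E ∨ ¬D) ∧ ¬A)), ¬¬C.
(¬C ∧ ¬((E ∨ ¬D) ∧ ¬A)): α-rule — add ¬C, ¬((E ∨ ¬D) ∧ ¬A).
× closes — contains both C and ¬C.
All 1 branch closes.
Every branch closed, so the negation is unsatisfiable and the formula is valid.

Valid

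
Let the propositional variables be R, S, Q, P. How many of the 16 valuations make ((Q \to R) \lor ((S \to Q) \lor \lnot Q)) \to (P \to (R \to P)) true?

16

Initial set: {(((Q \to R) \lor ((S \to Q) \lor \lnot Q)) \to (P \to (R \to P)))}.
(((Q \to R) \lor ((S \to Q) \lor \lnot Q)) \to (P \to (R \to P))): β-rule — branch into \lnot ((Q \to R) \lor ((S \to Q) \lor \lnot Q))  //  (P \to (R \to P)).
  branch 1 (add \lnot ((Q \to R) \lor ((S \to Q) \lor \lnot Q))):
    \lnot ((Q \to R) \lor ((S \to Q) \lor \lnot Q)): α-rule — add \lnot (Q \to R), \lnot ((S \to Q) \lor \lnot Q).
    \lnot (Q \to R): α-rule — add Q, \lnot R.
    \lnot ((S \to Q) \lor \lnot Q): α-rule — add \lnot (S \to Q), \lnot \lnot Q.
    \lnot (S \to Q): α-rule — add S, \lnot Q.
    × closes — contains both Q and \lnot Q.
  branch 2 (add (P \to (R \to P))):
    (P \to (R \to P)): β-rule — branch into \lnot P  //  (R \to P).
      branch 2.1 (add \lnot P):
        ○ open, literals {P=F}.
      branch 2.2 (add (R \to P)):
        (R \to P): β-rule — branch into \lnot R  //  P.
          branch 2.2.1 (add \lnot R):
            ○ open, literals {R=F}.
          branch 2.2.2 (add P):
            ○ open, literals {P=T}.
1 branch closed, 3 open.
Each open branch fixes some atoms; the unmentioned ones are free. Counting distinct full assignments: branch {P=F} (R, S, Q) contributes 8 new; branch {R=F} (S, Q, P) contributes 4 new; branch {P=T} (R, S, Q) contributes 4 new. Total: 16.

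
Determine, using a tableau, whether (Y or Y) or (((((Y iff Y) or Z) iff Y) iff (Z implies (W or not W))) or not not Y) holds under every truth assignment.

Assume the negation and expand:
Initial set: {F ((Y or Y) or (((((Y iff Y) or Z) iff Y) iff (Z implies (W or not W))) or not not Y))}.
F ((Y or Y) or (((((Y iff Y) or Z) iff Y) iff (Z implies (W or not W))) or not not Y)): α-rule — add F (Y or Y), F (((((Y iff Y) or Z) iff Y) iff (Z implies (W or not W))) or not not Y).
F (Y or Y): α-rule — add F Y, F Y.
F (((((Y iff Y) or Z) iff Y) iff (Z implies (W or not W))) or not not Y): α-rule — add F ((((Y iff Y) or Z) iff Y) iff (Z implies (W or not W))), F not not Y.
F not not Y: drop double negation, giving F Y.
F ((((Y iff Y) or Z) iff Y) iff (Z implies (W or not W))): β-rule — branch into T (((Y iff Y) or Z) iff Y), F (Z implies (W or not W))  //  F (((Y iff Y) or Z) iff Y), T (Z implies (W or not W)).
  branch 1 (add T (((Y iff Y) or Z) iff Y), F (Z implies (W or not W))):
    F (Z implies (W or not W)): α-rule — add T Z, F (W or not W).
    F (W or not W): α-rule — add F W, F not W.
    × closes — contains both W and not W.
  branch 2 (add F (((Y iff Y) or Z) iff Y), T (Z implies (W or not W))):
    F (((Y iff Y) or Z) iff Y): β-rule — branch into T ((Y iff Y) or Z), F Y  //  F ((Y iff Y) or Z), T Y.
      branch 2.1 (add T ((Y iff Y) or Z), F Y):
        T (Z implies (W or not W)): β-rule — branch into F Z  //  T (W or not W).
          branch 2.1.1 (add F Z):
            T ((Y iff Y) or Z): β-rule — branch into T (Y iff Y)  //  T Z.
              branch 2.1.1.1 (add T (Y iff Y)):
                T (Y iff Y): β-rule — branch into T Y, T Y  //  F Y, F Y.
                  branch 2.1.1.1.1 (add T Y, T Y):
                    × closes — contains both Y and not Y.
                  branch 2.1.1.1.2 (add F Y, F Y):
                    ○ open, literals {Y=F, Z=F}.
              branch 2.1.1.2 (add T Z):
                × closes — contains both Z and not Z.
          branch 2.1.2 (add T (W or not W)):
            T ((Y iff Y) or Z): β-rule — branch into T (Y iff Y)  //  T Z.
              branch 2.1.2.1 (add T (Y iff Y)):
                T (W or not W): β-rule — branch into T W  //  T not W.
                  branch 2.1.2.1.1 (add T W):
                    T (Y iff Y): β-rule — branch into T Y, T Y  //  F Y, F Y.
                      branch 2.1.2.1.1.1 (add T Y, T Y):
                        × closes — contains both Y and not Y.
                      branch 2.1.2.1.1.2 (add F Y, F Y):
                        ○ open, literals {W=T, Y=F}.
                  branch 2.1.2.1.2 (add T not W):
                    T (Y iff Y): β-rule — branch into T Y, T Y  //  F Y, F Y.
                      branch 2.1.2.1.2.1 (add T Y, T Y):
                        × closes — contains both Y and not Y.
                      branch 2.1.2.1.2.2 (add F Y, F Y):
                        ○ open, literals {W=F, Y=F}.
              branch 2.1.2.2 (add T Z):
                T (W or not W): β-rule — branch into T W  //  T not W.
                  branch 2.1.2.2.1 (add T W):
                    ○ open, literals {W=T, Y=F, Z=T}.
                  branch 2.1.2.2.2 (add T not W):
                    ○ open, literals {W=F, Y=F, Z=T}.
      branch 2.2 (add F ((Y iff Y) or Z), T Y):
        × closes — contains both Y and not Y.
6 branches closed, 5 open.
An open branch gives a countermodel: Y=F, Z=F (unmentioned atoms arbitrary); under it the original formula is false.

Not valid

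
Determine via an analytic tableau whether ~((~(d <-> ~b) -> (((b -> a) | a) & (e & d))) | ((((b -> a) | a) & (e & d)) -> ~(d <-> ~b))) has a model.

Unsatisfiable

Initial set: {~((~(d <-> ~b) -> (((b -> a) | a) & (e & d))) | ((((b -> a) | a) & (e & d)) -> ~(d <-> ~b)))}.
~((~(d <-> ~b) -> (((b -> a) | a) & (e & d))) | ((((b -> a) | a) & (e & d)) -> ~(d <-> ~b))): α-rule — add ~(~(d <-> ~b) -> (((b -> a) | a) & (e & d))), ~((((b -> a) | a) & (e & d)) -> ~(d <-> ~b)).
~(~(d <-> ~b) -> (((b -> a) | a) & (e & d))): α-rule — add ~(d <-> ~b), ~(((b -> a) | a) & (e & d)).
~((((b -> a) | a) & (e & d)) -> ~(d <-> ~b)): α-rule — add (((b -> a) | a) & (e & d)), ~~(d <-> ~b).
(((b -> a) | a) & (e & d)): α-rule — add ((b -> a) | a), (e & d).
(e & d): α-rule — add e, d.
~(d <-> ~b): β-rule — branch into d, ~~b  //  ~d, ~b.
  branch 1 (add d, ~~b):
    ~(((b -> a) | a) & (e & d)): β-rule — branch into ~((b -> a) | a)  //  ~(e & d).
      branch 1.1 (add ~((b -> a) | a)):
        ~((b -> a) | a): α-rule — add ~(b -> a), ~a.
        ~(b -> a): α-rule — add b, ~a.
        ~~(d <-> ~b): β-rule — branch into d, ~b  //  ~d, ~~b.
          branch 1.1.1 (add d, ~b):
            × closes — contains both b and ~b.
          branch 1.1.2 (add ~d, ~~b):
            × closes — contains both d and ~d.
      branch 1.2 (add ~(e & d)):
        ~~(d <-> ~b): β-rule — branch into d, ~b  //  ~d, ~~b.
          branch 1.2.1 (add d, ~b):
            × closes — contains both b and ~b.
          branch 1.2.2 (add ~d, ~~b):
            × closes — contains both d and ~d.
  branch 2 (add ~d, ~b):
    × closes — contains both d and ~d.
All 5 branches close.
Every branch closed; the formula is unsatisfiable.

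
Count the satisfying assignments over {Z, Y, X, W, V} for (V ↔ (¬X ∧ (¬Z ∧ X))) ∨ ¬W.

24

Initial set: {T ((V ↔ (¬X ∧ (¬Z ∧ X))) ∨ ¬W)}.
T ((V ↔ (¬X ∧ (¬Z ∧ X))) ∨ ¬W): β-rule — branch into T (V ↔ (¬X ∧ (¬Z ∧ X)))  //  T ¬W.
  branch 1 (add T (V ↔ (¬X ∧ (¬Z ∧ X)))):
    T (V ↔ (¬X ∧ (¬Z ∧ X))): β-rule — branch into T V, T (¬X ∧ (¬Z ∧ X))  //  F V, F (¬X ∧ (¬Z ∧ X)).
      branch 1.1 (add T V, T (¬X ∧ (¬Z ∧ X))):
        T (¬X ∧ (¬Z ∧ X)): α-rule — add T ¬X, T (¬Z ∧ X).
        T (¬Z ∧ X): α-rule — add T ¬Z, T X.
        × closes — contains both X and ¬X.
      branch 1.2 (add F V, F (¬X ∧ (¬Z ∧ X))):
        F (¬X ∧ (¬Z ∧ X)): β-rule — branch into F ¬X  //  F (¬Z ∧ X).
          branch 1.2.1 (add F ¬X):
            ○ open, literals {V=F, X=T}.
          branch 1.2.2 (add F (¬Z ∧ X)):
            F (¬Z ∧ X): β-rule — branch into F ¬Z  //  F X.
              branch 1.2.2.1 (add F ¬Z):
                ○ open, literals {V=F, Z=T}.
              branch 1.2.2.2 (add F X):
                ○ open, literals {V=F, X=F}.
  branch 2 (add T ¬W):
    ○ open, literals {W=F}.
1 branch closed, 4 open.
Each open branch fixes some atoms; the unmentioned ones are free. Counting distinct full assignments: branch {V=F, X=T} (Z, Y, W) contributes 8 new; branch {V=F, Z=T} (Y, X, W) contributes 4 new; branch {V=F, X=F} (Z, Y, W) contributes 4 new; branch {W=F} (Z, Y, X, V) contributes 8 new. Total: 24.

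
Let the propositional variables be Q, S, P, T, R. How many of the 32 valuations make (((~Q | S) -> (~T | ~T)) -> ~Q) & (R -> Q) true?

12

Initial set: {((((~Q | S) -> (~T | ~T)) -> ~Q) & (R -> Q))}.
((((~Q | S) -> (~T | ~T)) -> ~Q) & (R -> Q)): α-rule — add (((~Q | S) -> (~T | ~T)) -> ~Q), (R -> Q).
(((~Q | S) -> (~T | ~T)) -> ~Q): β-rule — branch into ~((~Q | S) -> (~T | ~T))  //  ~Q.
  branch 1 (add ~((~Q | S) -> (~T | ~T))):
    ~((~Q | S) -> (~T | ~T)): α-rule — add (~Q | S), ~(~T | ~T).
    ~(~T | ~T): α-rule — add ~~T, ~~T.
    (R -> Q): β-rule — branch into ~R  //  Q.
      branch 1.1 (add ~R):
        (~Q | S): β-rule — branch into ~Q  //  S.
          branch 1.1.1 (add ~Q):
            ○ open, literals {Q=false, R=false, T=true}.
          branch 1.1.2 (add S):
            ○ open, literals {R=false, S=true, T=true}.
      branch 1.2 (add Q):
        (~Q | S): β-rule — branch into ~Q  //  S.
          branch 1.2.1 (add ~Q):
            × closes — contains both Q and ~Q.
          branch 1.2.2 (add S):
            ○ open, literals {Q=true, S=true, T=true}.
  branch 2 (add ~Q):
    (R -> Q): β-rule — branch into ~R  //  Q.
      branch 2.1 (add ~R):
        ○ open, literals {Q=false, R=false}.
      branch 2.2 (add Q):
        × closes — contains both Q and ~Q.
2 branches closed, 4 open.
Each open branch fixes some atoms; the unmentioned ones are free. Counting distinct full assignments: branch {Q=false, R=false, T=true} (S, P) contributes 4 new; branch {R=false, S=true, T=true} (Q, P) contributes 2 new; branch {Q=true, S=true, T=true} (P, R) contributes 2 new; branch {Q=false, R=false} (S, P, T) contributes 4 new. Total: 12.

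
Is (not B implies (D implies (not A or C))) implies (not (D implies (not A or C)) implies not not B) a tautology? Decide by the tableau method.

Valid

Assume the negation and expand:
Initial set: {not ((not B implies (D implies (not A or C))) implies (not (D implies (not A or C)) implies not not B))}.
not ((not B implies (D implies (not A or C))) implies (not (D implies (not A or C)) implies not not B)): α-rule — add (not B implies (D implies (not A or C))), not (not (D implies (not A or C)) implies not not B).
not (not (D implies (not A or C)) implies not not B): α-rule — add not (D implies (not A or C)), not not not B.
not (D implies (not A or C)): α-rule — add D, not (not A or C).
not not not B: drop double negation, giving not B.
not (not A or C): α-rule — add not not A, not C.
(not B implies (D implies (not A or C))): β-rule — branch into not not B  //  (D implies (not A or C)).
  branch 1 (add not not B):
    × closes — contains both B and not B.
  branch 2 (add (D implies (not A or C))):
    (D implies (not A or C)): β-rule — branch into not D  //  (not A or C).
      branch 2.1 (add not D):
        × closes — contains both D and not D.
      branch 2.2 (add (not A or C)):
        (not A or C): β-rule — branch into not A  //  C.
          branch 2.2.1 (add not A):
            × closes — contains both A and not A.
          branch 2.2.2 (add C):
            × closes — contains both C and not C.
All 4 branches close.
Every branch closed, so the negation is unsatisfiable and the formula is valid.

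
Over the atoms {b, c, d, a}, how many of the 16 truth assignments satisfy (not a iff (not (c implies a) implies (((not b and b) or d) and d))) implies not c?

14

Initial set: {((not a iff (not (c implies a) implies (((not b and b) or d) and d))) implies not c)}.
((not a iff (not (c implies a) implies (((not b and b) or d) and d))) implies not c): β-rule — branch into not (not a iff (not (c implies a) implies (((not b and b) or d) and d)))  //  not c.
  branch 1 (add not (not a iff (not (c implies a) implies (((not b and b) or d) and d)))):
    not (not a iff (not (c implies a) implies (((not b and b) or d) and d))): β-rule — branch into not a, not (not (c implies a) implies (((not b and b) or d) and d))  //  not not a, (not (c implies a) implies (((not b and b) or d) and d)).
      branch 1.1 (add not a, not (not (c implies a) implies (((not b and b) or d) and d))):
        not (not (c implies a) implies (((not b and b) or d) and d)): α-rule — add not (c implies a), not (((not b and b) or d) and d).
        not (c implies a): α-rule — add c, not a.
        not (((not b and b) or d) and d): β-rule — branch into not ((not b and b) or d)  //  not d.
          branch 1.1.1 (add not ((not b and b) or d)):
            not ((not b and b) or d): α-rule — add not (not b and b), not d.
            not (not b and b): β-rule — branch into not not b  //  not b.
              branch 1.1.1.1 (add not not b):
                ○ open, literals {a=0, b=1, c=1, d=0}.
              branch 1.1.1.2 (add not b):
                ○ open, literals {a=0, b=0, c=1, d=0}.
          branch 1.1.2 (add not d):
            ○ open, literals {a=0, c=1, d=0}.
      branch 1.2 (add not not a, (not (c implies a) implies (((not b and b) or d) and d))):
        (not (c implies a) implies (((not b and b) or d) and d)): β-rule — branch into not not (c implies a)  //  (((not b and b) or d) and d).
          branch 1.2.1 (add not not (c implies a)):
            not not (c implies a): β-rule — branch into not c  //  a.
              branch 1.2.1.1 (add not c):
                ○ open, literals {a=1, c=0}.
              branch 1.2.1.2 (add a):
                ○ open, literals {a=1}.
          branch 1.2.2 (add (((not b and b) or d) and d)):
            (((not b and b) or d) and d): α-rule — add ((not b and b) or d), d.
            ((not b and b) or d): β-rule — branch into (not b and b)  //  d.
              branch 1.2.2.1 (add (not b and b)):
                (not b and b): α-rule — add not b, b.
                × closes — contains both b and not b.
              branch 1.2.2.2 (add d):
                ○ open, literals {a=1, d=1}.
  branch 2 (add not c):
    ○ open, literals {c=0}.
1 branch closed, 7 open.
Each open branch fixes some atoms; the unmentioned ones are free. Counting distinct full assignments: branch {a=0, b=1, c=1, d=0} (none free) contributes 1 new; branch {a=0, b=0, c=1, d=0} (none free) contributes 1 new; branch {a=0, c=1, d=0} (b) contributes 0 new; branch {a=1, c=0} (b, d) contributes 4 new; branch {a=1} (b, c, d) contributes 4 new; branch {a=1, d=1} (b, c) contributes 0 new; branch {c=0} (b, d, a) contributes 4 new. Total: 14.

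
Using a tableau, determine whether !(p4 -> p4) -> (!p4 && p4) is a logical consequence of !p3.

Yes

Initial set: {T !p3; F (!(p4 -> p4) -> (!p4 && p4))}.
F (!(p4 -> p4) -> (!p4 && p4)): α-rule — add T !(p4 -> p4), F (!p4 && p4).
T !(p4 -> p4): α-rule — add T p4, F p4.
× closes — contains both p4 and !p4.
All 1 branch closes.
Every branch closed, so the premises entail the conclusion.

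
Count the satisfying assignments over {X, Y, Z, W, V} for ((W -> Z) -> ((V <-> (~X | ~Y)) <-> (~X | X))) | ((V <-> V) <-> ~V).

Initial set: {T (((W -> Z) -> ((V <-> (~X | ~Y)) <-> (~X | X))) | ((V <-> V) <-> ~V))}.
T (((W -> Z) -> ((V <-> (~X | ~Y)) <-> (~X | X))) | ((V <-> V) <-> ~V)): β-rule — branch into T ((W -> Z) -> ((V <-> (~X | ~Y)) <-> (~X | X)))  //  T ((V <-> V) <-> ~V).
  branch 1 (add T ((W -> Z) -> ((V <-> (~X | ~Y)) <-> (~X | X)))):
    T ((W -> Z) -> ((V <-> (~X | ~Y)) <-> (~X | X))): β-rule — branch into F (W -> Z)  //  T ((V <-> (~X | ~Y)) <-> (~X | X)).
      branch 1.1 (add F (W -> Z)):
        F (W -> Z): α-rule — add T W, F Z.
        ○ open, literals {W=true, Z=false}.
      branch 1.2 (add T ((V <-> (~X | ~Y)) <-> (~X | X))):
        T ((V <-> (~X | ~Y)) <-> (~X | X)): β-rule — branch into T (V <-> (~X | ~Y)), T (~X | X)  //  F (V <-> (~X | ~Y)), F (~X | X).
          branch 1.2.1 (add T (V <-> (~X | ~Y)), T (~X | X)):
            T (V <-> (~X | ~Y)): β-rule — branch into T V, T (~X | ~Y)  //  F V, F (~X | ~Y).
              branch 1.2.1.1 (add T V, T (~X | ~Y)):
                T (~X | X): β-rule — branch into T ~X  //  T X.
                  branch 1.2.1.1.1 (add T ~X):
                    T (~X | ~Y): β-rule — branch into T ~X  //  T ~Y.
                      branch 1.2.1.1.1.1 (add T ~X):
                        ○ open, literals {V=true, X=false}.
                      branch 1.2.1.1.1.2 (add T ~Y):
                        ○ open, literals {V=true, X=false, Y=false}.
                  branch 1.2.1.1.2 (add T X):
                    T (~X | ~Y): β-rule — branch into T ~X  //  T ~Y.
                      branch 1.2.1.1.2.1 (add T ~X):
                        × closes — contains both X and ~X.
                      branch 1.2.1.1.2.2 (add T ~Y):
                        ○ open, literals {V=true, X=true, Y=false}.
              branch 1.2.1.2 (add F V, F (~X | ~Y)):
                F (~X | ~Y): α-rule — add F ~X, F ~Y.
                T (~X | X): β-rule — branch into T ~X  //  T X.
                  branch 1.2.1.2.1 (add T ~X):
                    × closes — contains both X and ~X.
                  branch 1.2.1.2.2 (add T X):
                    ○ open, literals {V=false, X=true, Y=true}.
          branch 1.2.2 (add F (V <-> (~X | ~Y)), F (~X | X)):
            F (~X | X): α-rule — add F ~X, F X.
            × closes — contains both X and ~X.
  branch 2 (add T ((V <-> V) <-> ~V)):
    T ((V <-> V) <-> ~V): β-rule — branch into T (V <-> V), T ~V  //  F (V <-> V), F ~V.
      branch 2.1 (add T (V <-> V), T ~V):
        T (V <-> V): β-rule — branch into T V, T V  //  F V, F V.
          branch 2.1.1 (add T V, T V):
            × closes — contains both V and ~V.
          branch 2.1.2 (add F V, F V):
            ○ open, literals {V=false}.
      branch 2.2 (add F (V <-> V), F ~V):
        F (V <-> V): β-rule — branch into T V, F V  //  F V, T V.
          branch 2.2.1 (add T V, F V):
            × closes — contains both V and ~V.
          branch 2.2.2 (add F V, T V):
            × closes — contains both V and ~V.
6 branches closed, 6 open.
Each open branch fixes some atoms; the unmentioned ones are free. Counting distinct full assignments: branch {W=true, Z=false} (X, Y, V) contributes 8 new; branch {V=true, X=false} (Y, Z, W) contributes 6 new; branch {V=true, X=false, Y=false} (Z, W) contributes 0 new; branch {V=true, X=true, Y=false} (Z, W) contributes 3 new; branch {V=false, X=true, Y=true} (Z, W) contributes 3 new; branch {V=false} (X, Y, Z, W) contributes 9 new. Total: 29.

29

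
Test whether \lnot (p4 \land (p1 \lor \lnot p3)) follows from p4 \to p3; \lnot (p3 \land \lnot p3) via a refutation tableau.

No

Initial set: {(p4 \to p3); \lnot (p3 \land \lnot p3); \lnot \lnot (p4 \land (p1 \lor \lnot p3))}.
\lnot \lnot (p4 \land (p1 \lor \lnot p3)): α-rule — add p4, (p1 \lor \lnot p3).
(p4 \to p3): β-rule — branch into \lnot p4  //  p3.
  branch 1 (add \lnot p4):
    × closes — contains both p4 and \lnot p4.
  branch 2 (add p3):
    \lnot (p3 \land \lnot p3): β-rule — branch into \lnot p3  //  \lnot \lnot p3.
      branch 2.1 (add \lnot p3):
        × closes — contains both p3 and \lnot p3.
      branch 2.2 (add \lnot \lnot p3):
        (p1 \lor \lnot p3): β-rule — branch into p1  //  \lnot p3.
          branch 2.2.1 (add p1):
            ○ open, literals {p1=1, p3=1, p4=1}.
          branch 2.2.2 (add \lnot p3):
            × closes — contains both p3 and \lnot p3.
3 branches closed, 1 open.
An open branch gives a countermodel: p1=1, p3=1, p4=1 (unmentioned atoms arbitrary); the premises hold there but the conclusion fails.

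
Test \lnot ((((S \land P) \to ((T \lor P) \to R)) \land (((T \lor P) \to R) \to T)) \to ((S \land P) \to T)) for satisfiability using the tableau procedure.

Initial set: {\lnot ((((S \land P) \to ((T \lor P) \to R)) \land (((T \lor P) \to R) \to T)) \to ((S \land P) \to T))}.
\lnot ((((S \land P) \to ((T \lor P) \to R)) \land (((T \lor P) \to R) \to T)) \to ((S \land P) \to T)): α-rule — add (((S \land P) \to ((T \lor P) \to R)) \land (((T \lor P) \to R) \to T)), \lnot ((S \land P) \to T).
(((S \land P) \to ((T \lor P) \to R)) \land (((T \lor P) \to R) \to T)): α-rule — add ((S \land P) \to ((T \lor P) \to R)), (((T \lor P) \to R) \to T).
\lnot ((S \land P) \to T): α-rule — add (S \land P), \lnot T.
(S \land P): α-rule — add S, P.
((S \land P) \to ((T \lor P) \to R)): β-rule — branch into \lnot (S \land P)  //  ((T \lor P) \to R).
  branch 1 (add \lnot (S \land P)):
    (((T \lor P) \to R) \to T): β-rule — branch into \lnot ((T \lor P) \to R)  //  T.
      branch 1.1 (add \lnot ((T \lor P) \to R)):
        \lnot ((T \lor P) \to R): α-rule — add (T \lor P), \lnot R.
        \lnot (S \land P): β-rule — branch into \lnot S  //  \lnot P.
          branch 1.1.1 (add \lnot S):
            × closes — contains both S and \lnot S.
          branch 1.1.2 (add \lnot P):
            × closes — contains both P and \lnot P.
      branch 1.2 (add T):
        × closes — contains both T and \lnot T.
  branch 2 (add ((T \lor P) \to R)):
    (((T \lor P) \to R) \to T): β-rule — branch into \lnot ((T \lor P) \to R)  //  T.
      branch 2.1 (add \lnot ((T \lor P) \to R)):
        \lnot ((T \lor P) \to R): α-rule — add (T \lor P), \lnot R.
        ((T \lor P) \to R): β-rule — branch into \lnot (T \lor P)  //  R.
          branch 2.1.1 (add \lnot (T \lor P)):
            \lnot (T \lor P): α-rule — add \lnot T, \lnot P.
            × closes — contains both P and \lnot P.
          branch 2.1.2 (add R):
            × closes — contains both R and \lnot R.
      branch 2.2 (add T):
        × closes — contains both T and \lnot T.
All 6 branches close.
Every branch closed; the formula is unsatisfiable.

Unsatisfiable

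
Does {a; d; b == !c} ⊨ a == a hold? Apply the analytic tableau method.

Initial set: {T a; T d; T (b == !c); F (a == a)}.
T (b == !c): β-rule — branch into T b, T !c  //  F b, F !c.
  branch 1 (add T b, T !c):
    F (a == a): β-rule — branch into T a, F a  //  F a, T a.
      branch 1.1 (add T a, F a):
        × closes — contains both a and !a.
      branch 1.2 (add F a, T a):
        × closes — contains both a and !a.
  branch 2 (add F b, F !c):
    F (a == a): β-rule — branch into T a, F a  //  F a, T a.
      branch 2.1 (add T a, F a):
        × closes — contains both a and !a.
      branch 2.2 (add F a, T a):
        × closes — contains both a and !a.
All 4 branches close.
Every branch closed, so the premises entail the conclusion.

Yes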